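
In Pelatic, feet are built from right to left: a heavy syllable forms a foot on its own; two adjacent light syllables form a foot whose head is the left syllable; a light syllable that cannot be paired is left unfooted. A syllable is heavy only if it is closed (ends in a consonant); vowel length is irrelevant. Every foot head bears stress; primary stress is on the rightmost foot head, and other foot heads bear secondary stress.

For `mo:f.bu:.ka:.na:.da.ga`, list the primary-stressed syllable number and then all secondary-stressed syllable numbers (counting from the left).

primary 5, secondary 1, 3

Weights: 1 mo:f H, 2 bu: L, 3 ka: L, 4 na: L, 5 da L, 6 ga L.
Parse right to left (heavy = foot alone; LL = one foot; stranded L unfooted): (ˈmo:f) bu: (ˈka:.na:) (ˈda.ga).
Foot heads: 1, 3, 5.
Primary stress on the rightmost head = syllable 5.
Secondary stress on 1, 3: ˌmo:f.bu:.ˌka:.na:.ˈda.ga.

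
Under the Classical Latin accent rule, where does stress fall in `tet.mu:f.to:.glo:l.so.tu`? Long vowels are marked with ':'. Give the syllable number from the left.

Classical Latin: stress the penult if heavy (long vowel or closed), else the antepenult.
Weights: 4 glo:l H, 5 so L, 6 tu L.
The penult (syllable 5, so) is light, so stress falls on the antepenult (syllable 4, glo:l).
Stress on syllable 4: tet.mu:f.to:.ˈglo:l.so.tu.

4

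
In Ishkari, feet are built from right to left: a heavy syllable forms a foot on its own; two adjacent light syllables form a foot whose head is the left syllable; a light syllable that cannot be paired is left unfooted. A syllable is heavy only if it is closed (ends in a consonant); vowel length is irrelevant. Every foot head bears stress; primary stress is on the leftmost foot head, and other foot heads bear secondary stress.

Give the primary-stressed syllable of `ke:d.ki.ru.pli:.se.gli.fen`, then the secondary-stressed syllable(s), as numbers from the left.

Weights: 1 ke:d H, 2 ki L, 3 ru L, 4 pli: L, 5 se L, 6 gli L, 7 fen H.
Parse right to left (heavy = foot alone; LL = one foot; stranded L unfooted): (ˈke:d) ki (ˈru.pli:) (ˈse.gli) (ˈfen).
Foot heads: 1, 3, 5, 7.
Primary stress on the leftmost head = syllable 1.
Secondary stress on 3, 5, 7: ˈke:d.ki.ˌru.pli:.ˌse.gli.ˌfen.

primary 1, secondary 3, 5, 7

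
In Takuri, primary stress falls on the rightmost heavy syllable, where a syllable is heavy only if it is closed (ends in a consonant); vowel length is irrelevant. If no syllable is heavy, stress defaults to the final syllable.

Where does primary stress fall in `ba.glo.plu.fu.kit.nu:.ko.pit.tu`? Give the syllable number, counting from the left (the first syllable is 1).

8

Weights: 1 ba L, 2 glo L, 3 plu L, 4 fu L, 5 kit H, 6 nu: L, 7 ko L, 8 pit H, 9 tu L.
Heavy syllables in the domain: 5, 8. The rightmost is syllable 8 (pit).
Primary stress: syllable 8 → ba.glo.plu.fu.kit.nu:.ko.ˈpit.tu.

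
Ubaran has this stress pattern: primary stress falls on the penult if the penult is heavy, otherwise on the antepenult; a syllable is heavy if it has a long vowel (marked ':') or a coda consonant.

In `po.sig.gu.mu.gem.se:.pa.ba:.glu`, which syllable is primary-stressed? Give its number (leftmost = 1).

8

Weights: 7 pa L, 8 ba: H, 9 glu L.
The penult (syllable 8, ba:) is heavy, so it takes stress.
Primary stress: syllable 8 → po.sig.gu.mu.gem.se:.pa.ˈba:.glu.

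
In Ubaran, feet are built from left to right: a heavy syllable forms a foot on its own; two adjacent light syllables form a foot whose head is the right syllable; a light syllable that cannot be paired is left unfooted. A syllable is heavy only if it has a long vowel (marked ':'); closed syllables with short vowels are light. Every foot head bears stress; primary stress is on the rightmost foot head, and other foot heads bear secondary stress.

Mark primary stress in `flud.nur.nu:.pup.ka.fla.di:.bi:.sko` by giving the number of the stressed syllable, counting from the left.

8

Weights: 1 flud L, 2 nur L, 3 nu: H, 4 pup L, 5 ka L, 6 fla L, 7 di: H, 8 bi: H, 9 sko L.
Parse left to right (heavy = foot alone; LL = one foot; stranded L unfooted): (flud.ˈnur) (ˈnu:) (pup.ˈka) fla (ˈdi:) (ˈbi:) sko.
Foot heads: 2, 3, 5, 7, 8.
Primary stress on the rightmost head = syllable 8.
Primary stress: syllable 8 → flud.nur.nu:.pup.ka.fla.di:.ˈbi:.sko.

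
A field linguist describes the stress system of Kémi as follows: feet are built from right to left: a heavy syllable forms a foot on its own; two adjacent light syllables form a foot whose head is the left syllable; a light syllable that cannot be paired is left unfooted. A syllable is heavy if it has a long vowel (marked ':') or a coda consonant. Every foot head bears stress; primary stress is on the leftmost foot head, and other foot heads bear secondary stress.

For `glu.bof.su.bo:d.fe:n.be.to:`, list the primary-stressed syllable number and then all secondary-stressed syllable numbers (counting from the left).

Weights: 1 glu L, 2 bof H, 3 su L, 4 bo:d H, 5 fe:n H, 6 be L, 7 to: H.
Parse right to left (heavy = foot alone; LL = one foot; stranded L unfooted): glu (ˈbof) su (ˈbo:d) (ˈfe:n) be (ˈto:).
Foot heads: 2, 4, 5, 7.
Primary stress on the leftmost head = syllable 2.
Secondary stress on 4, 5, 7: glu.ˈbof.su.ˌbo:d.ˌfe:n.be.ˌto:.

primary 2, secondary 4, 5, 7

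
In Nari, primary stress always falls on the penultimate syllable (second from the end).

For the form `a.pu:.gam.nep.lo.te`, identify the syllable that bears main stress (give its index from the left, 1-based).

5

The word has 6 syllables; the penultimate syllable (second from the end) is syllable 5 (lo).
Primary stress: syllable 5 → a.pu:.gam.nep.ˈlo.te.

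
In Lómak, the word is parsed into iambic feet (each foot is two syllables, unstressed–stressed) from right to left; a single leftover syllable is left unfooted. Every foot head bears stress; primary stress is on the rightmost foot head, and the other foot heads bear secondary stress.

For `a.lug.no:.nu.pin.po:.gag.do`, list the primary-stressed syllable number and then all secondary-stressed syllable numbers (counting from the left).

primary 8, secondary 2, 4, 6

Parse right to left into iambic (σˈσ) feet: (a.ˈlug) (no:.ˈnu) (pin.ˈpo:) (gag.ˈdo).
Foot heads (stressed positions): 2, 4, 6, 8.
End Rule Rightmost: primary stress on the rightmost head = syllable 8.
Secondary stress on 2, 4, 6: a.ˌlug.no:.ˌnu.pin.ˌpo:.gag.ˈdo.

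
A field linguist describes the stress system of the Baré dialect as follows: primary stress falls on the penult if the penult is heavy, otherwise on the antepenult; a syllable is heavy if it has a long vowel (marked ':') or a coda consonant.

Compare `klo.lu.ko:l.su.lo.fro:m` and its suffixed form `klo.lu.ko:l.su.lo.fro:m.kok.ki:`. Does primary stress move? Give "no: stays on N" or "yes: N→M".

yes: 4→7

Base `klo.lu.ko:l.su.lo.fro:m` (6 syllables):
  Weights: 4 su L, 5 lo L, 6 fro:m H.
  The penult (syllable 5, lo) is light, so stress falls on the antepenult (syllable 4, su).
  → primary stress on syllable 4.
Suffixed `klo.lu.ko:l.su.lo.fro:m.kok.ki:` (8 syllables):
  Weights: 6 fro:m H, 7 kok H, 8 ki: H.
  The penult (syllable 7, kok) is heavy, so it takes stress.
  → primary stress on syllable 7.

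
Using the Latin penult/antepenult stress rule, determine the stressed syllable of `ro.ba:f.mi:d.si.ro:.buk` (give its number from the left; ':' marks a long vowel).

5

Classical Latin: stress the penult if heavy (long vowel or closed), else the antepenult.
Weights: 4 si L, 5 ro: H, 6 buk H.
The penult (syllable 5, ro:) is heavy, so it takes stress.
Stress on syllable 5: ro.ba:f.mi:d.si.ˈro:.buk.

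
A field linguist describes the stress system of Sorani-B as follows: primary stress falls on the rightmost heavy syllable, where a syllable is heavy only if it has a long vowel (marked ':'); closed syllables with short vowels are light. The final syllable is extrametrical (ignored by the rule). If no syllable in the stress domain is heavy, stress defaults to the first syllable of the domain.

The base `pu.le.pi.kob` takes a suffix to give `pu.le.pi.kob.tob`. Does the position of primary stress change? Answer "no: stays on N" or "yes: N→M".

Base `pu.le.pi.kob` (4 syllables):
  The final syllable (4, kob) is extrametrical; the stress domain is syllables 1–3.
  Weights: 1 pu L, 2 le L, 3 pi L.
  No heavy syllable in the domain; default to the first syllable of the domain = syllable 1.
  → primary stress on syllable 1.
Suffixed `pu.le.pi.kob.tob` (5 syllables):
  The final syllable (5, tob) is extrametrical; the stress domain is syllables 1–4.
  Weights: 1 pu L, 2 le L, 3 pi L, 4 kob L.
  No heavy syllable in the domain; default to the first syllable of the domain = syllable 1.
  → primary stress on syllable 1.

no: stays on 1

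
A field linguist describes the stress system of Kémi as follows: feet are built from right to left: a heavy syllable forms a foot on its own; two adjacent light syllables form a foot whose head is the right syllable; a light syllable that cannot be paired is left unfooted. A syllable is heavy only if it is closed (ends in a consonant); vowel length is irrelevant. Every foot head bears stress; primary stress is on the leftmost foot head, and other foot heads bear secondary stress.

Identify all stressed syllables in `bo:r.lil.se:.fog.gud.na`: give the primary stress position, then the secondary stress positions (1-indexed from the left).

primary 1, secondary 2, 4, 5

Weights: 1 bo:r H, 2 lil H, 3 se: L, 4 fog H, 5 gud H, 6 na L.
Parse right to left (heavy = foot alone; LL = one foot; stranded L unfooted): (ˈbo:r) (ˈlil) se: (ˈfog) (ˈgud) na.
Foot heads: 1, 2, 4, 5.
Primary stress on the leftmost head = syllable 1.
Secondary stress on 2, 4, 5: ˈbo:r.ˌlil.se:.ˌfog.ˌgud.na.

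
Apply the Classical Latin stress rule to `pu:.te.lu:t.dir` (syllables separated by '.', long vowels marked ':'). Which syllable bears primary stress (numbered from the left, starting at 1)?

3

Classical Latin: stress the penult if heavy (long vowel or closed), else the antepenult.
Weights: 2 te L, 3 lu:t H, 4 dir H.
The penult (syllable 3, lu:t) is heavy, so it takes stress.
Stress on syllable 3: pu:.te.ˈlu:t.dir.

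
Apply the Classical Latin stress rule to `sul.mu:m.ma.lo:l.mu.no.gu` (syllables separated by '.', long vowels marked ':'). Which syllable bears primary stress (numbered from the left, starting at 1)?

5

Classical Latin: stress the penult if heavy (long vowel or closed), else the antepenult.
Weights: 5 mu L, 6 no L, 7 gu L.
The penult (syllable 6, no) is light, so stress falls on the antepenult (syllable 5, mu).
Stress on syllable 5: sul.mu:m.ma.lo:l.ˈmu.no.gu.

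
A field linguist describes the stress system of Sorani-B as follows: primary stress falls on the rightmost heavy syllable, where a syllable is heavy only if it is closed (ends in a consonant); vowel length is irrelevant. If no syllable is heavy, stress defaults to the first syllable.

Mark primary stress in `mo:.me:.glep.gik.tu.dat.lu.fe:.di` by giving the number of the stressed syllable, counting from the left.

6

Weights: 1 mo: L, 2 me: L, 3 glep H, 4 gik H, 5 tu L, 6 dat H, 7 lu L, 8 fe: L, 9 di L.
Heavy syllables in the domain: 3, 4, 6. The rightmost is syllable 6 (dat).
Primary stress: syllable 6 → mo:.me:.glep.gik.tu.ˈdat.lu.fe:.di.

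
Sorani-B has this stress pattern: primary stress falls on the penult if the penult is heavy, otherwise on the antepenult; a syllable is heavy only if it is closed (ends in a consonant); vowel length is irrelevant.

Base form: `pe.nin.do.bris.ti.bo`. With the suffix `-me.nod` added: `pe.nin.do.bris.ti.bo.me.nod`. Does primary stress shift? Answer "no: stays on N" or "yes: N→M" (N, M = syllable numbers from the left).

Base `pe.nin.do.bris.ti.bo` (6 syllables):
  Weights: 4 bris H, 5 ti L, 6 bo L.
  The penult (syllable 5, ti) is light, so stress falls on the antepenult (syllable 4, bris).
  → primary stress on syllable 4.
Suffixed `pe.nin.do.bris.ti.bo.me.nod` (8 syllables):
  Weights: 6 bo L, 7 me L, 8 nod H.
  The penult (syllable 7, me) is light, so stress falls on the antepenult (syllable 6, bo).
  → primary stress on syllable 6.

yes: 4→6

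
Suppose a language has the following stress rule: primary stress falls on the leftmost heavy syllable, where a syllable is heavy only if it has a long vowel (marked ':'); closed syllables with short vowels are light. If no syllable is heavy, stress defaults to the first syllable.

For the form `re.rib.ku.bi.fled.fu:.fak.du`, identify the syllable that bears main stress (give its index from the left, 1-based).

Weights: 1 re L, 2 rib L, 3 ku L, 4 bi L, 5 fled L, 6 fu: H, 7 fak L, 8 du L.
Heavy syllables in the domain: 6. The leftmost is syllable 6 (fu:).
Primary stress: syllable 6 → re.rib.ku.bi.fled.ˈfu:.fak.du.

6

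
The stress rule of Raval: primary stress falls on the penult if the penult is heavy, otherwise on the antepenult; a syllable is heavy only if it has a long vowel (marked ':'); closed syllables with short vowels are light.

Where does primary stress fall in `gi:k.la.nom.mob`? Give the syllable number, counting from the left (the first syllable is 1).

2

Weights: 2 la L, 3 nom L, 4 mob L.
The penult (syllable 3, nom) is light, so stress falls on the antepenult (syllable 2, la).
Primary stress: syllable 2 → gi:k.ˈla.nom.mob.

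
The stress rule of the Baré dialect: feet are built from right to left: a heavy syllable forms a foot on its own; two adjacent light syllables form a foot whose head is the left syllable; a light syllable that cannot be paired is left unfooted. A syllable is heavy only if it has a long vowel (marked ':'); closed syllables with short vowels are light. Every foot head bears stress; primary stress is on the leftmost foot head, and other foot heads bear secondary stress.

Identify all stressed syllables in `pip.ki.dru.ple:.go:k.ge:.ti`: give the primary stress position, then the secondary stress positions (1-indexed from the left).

Weights: 1 pip L, 2 ki L, 3 dru L, 4 ple: H, 5 go:k H, 6 ge: H, 7 ti L.
Parse right to left (heavy = foot alone; LL = one foot; stranded L unfooted): pip (ˈki.dru) (ˈple:) (ˈgo:k) (ˈge:) ti.
Foot heads: 2, 4, 5, 6.
Primary stress on the leftmost head = syllable 2.
Secondary stress on 4, 5, 6: pip.ˈki.dru.ˌple:.ˌgo:k.ˌge:.ti.

primary 2, secondary 4, 5, 6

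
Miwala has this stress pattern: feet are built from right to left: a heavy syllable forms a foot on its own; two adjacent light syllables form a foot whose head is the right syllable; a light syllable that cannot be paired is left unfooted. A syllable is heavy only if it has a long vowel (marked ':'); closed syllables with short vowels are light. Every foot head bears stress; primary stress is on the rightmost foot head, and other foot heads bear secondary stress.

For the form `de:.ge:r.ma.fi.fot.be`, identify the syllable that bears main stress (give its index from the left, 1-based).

Weights: 1 de: H, 2 ge:r H, 3 ma L, 4 fi L, 5 fot L, 6 be L.
Parse right to left (heavy = foot alone; LL = one foot; stranded L unfooted): (ˈde:) (ˈge:r) (ma.ˈfi) (fot.ˈbe).
Foot heads: 1, 2, 4, 6.
Primary stress on the rightmost head = syllable 6.
Primary stress: syllable 6 → de:.ge:r.ma.fi.fot.ˈbe.

6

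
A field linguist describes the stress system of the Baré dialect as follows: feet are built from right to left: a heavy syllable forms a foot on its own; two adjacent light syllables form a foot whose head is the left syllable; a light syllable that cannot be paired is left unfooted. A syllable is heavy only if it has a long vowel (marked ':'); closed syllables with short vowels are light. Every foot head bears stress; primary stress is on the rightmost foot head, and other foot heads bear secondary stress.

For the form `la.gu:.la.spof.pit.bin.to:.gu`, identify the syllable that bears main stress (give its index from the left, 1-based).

7

Weights: 1 la L, 2 gu: H, 3 la L, 4 spof L, 5 pit L, 6 bin L, 7 to: H, 8 gu L.
Parse right to left (heavy = foot alone; LL = one foot; stranded L unfooted): la (ˈgu:) (ˈla.spof) (ˈpit.bin) (ˈto:) gu.
Foot heads: 2, 3, 5, 7.
Primary stress on the rightmost head = syllable 7.
Primary stress: syllable 7 → la.gu:.la.spof.pit.bin.ˈto:.gu.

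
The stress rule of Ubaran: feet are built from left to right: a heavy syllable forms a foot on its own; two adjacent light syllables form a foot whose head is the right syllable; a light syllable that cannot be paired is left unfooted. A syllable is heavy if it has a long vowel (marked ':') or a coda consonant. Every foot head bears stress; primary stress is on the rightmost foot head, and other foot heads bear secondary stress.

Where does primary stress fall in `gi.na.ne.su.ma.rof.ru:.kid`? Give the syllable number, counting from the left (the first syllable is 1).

8

Weights: 1 gi L, 2 na L, 3 ne L, 4 su L, 5 ma L, 6 rof H, 7 ru: H, 8 kid H.
Parse left to right (heavy = foot alone; LL = one foot; stranded L unfooted): (gi.ˈna) (ne.ˈsu) ma (ˈrof) (ˈru:) (ˈkid).
Foot heads: 2, 4, 6, 7, 8.
Primary stress on the rightmost head = syllable 8.
Primary stress: syllable 8 → gi.na.ne.su.ma.rof.ru:.ˈkid.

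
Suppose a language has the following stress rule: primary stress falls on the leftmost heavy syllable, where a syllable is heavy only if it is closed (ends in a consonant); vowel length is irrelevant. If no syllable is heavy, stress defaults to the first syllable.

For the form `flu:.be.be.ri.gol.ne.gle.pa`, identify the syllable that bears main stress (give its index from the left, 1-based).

Weights: 1 flu: L, 2 be L, 3 be L, 4 ri L, 5 gol H, 6 ne L, 7 gle L, 8 pa L.
Heavy syllables in the domain: 5. The leftmost is syllable 5 (gol).
Primary stress: syllable 5 → flu:.be.be.ri.ˈgol.ne.gle.pa.

5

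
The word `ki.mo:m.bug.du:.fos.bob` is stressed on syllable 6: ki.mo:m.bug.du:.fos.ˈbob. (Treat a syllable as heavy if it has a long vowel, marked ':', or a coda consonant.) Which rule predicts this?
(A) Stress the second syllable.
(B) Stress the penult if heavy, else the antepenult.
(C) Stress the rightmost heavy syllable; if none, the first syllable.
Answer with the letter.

C

Rule A → syllable 2 (observed: 6).
Rule B → syllable 5 (observed: 6).
Rule C → syllable 6 ✓.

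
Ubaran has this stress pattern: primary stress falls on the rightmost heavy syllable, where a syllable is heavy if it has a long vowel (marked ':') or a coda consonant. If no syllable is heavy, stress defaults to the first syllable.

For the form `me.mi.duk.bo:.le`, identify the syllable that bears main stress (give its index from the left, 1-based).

4

Weights: 1 me L, 2 mi L, 3 duk H, 4 bo: H, 5 le L.
Heavy syllables in the domain: 3, 4. The rightmost is syllable 4 (bo:).
Primary stress: syllable 4 → me.mi.duk.ˈbo:.le.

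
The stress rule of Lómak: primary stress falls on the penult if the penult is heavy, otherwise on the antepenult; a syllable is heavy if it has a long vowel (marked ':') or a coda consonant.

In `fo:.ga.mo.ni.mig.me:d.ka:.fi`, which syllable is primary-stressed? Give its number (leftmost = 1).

Weights: 6 me:d H, 7 ka: H, 8 fi L.
The penult (syllable 7, ka:) is heavy, so it takes stress.
Primary stress: syllable 7 → fo:.ga.mo.ni.mig.me:d.ˈka:.fi.

7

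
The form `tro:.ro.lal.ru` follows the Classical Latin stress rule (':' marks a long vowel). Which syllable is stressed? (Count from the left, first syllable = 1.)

3

Classical Latin: stress the penult if heavy (long vowel or closed), else the antepenult.
Weights: 2 ro L, 3 lal H, 4 ru L.
The penult (syllable 3, lal) is heavy, so it takes stress.
Stress on syllable 3: tro:.ro.ˈlal.ru.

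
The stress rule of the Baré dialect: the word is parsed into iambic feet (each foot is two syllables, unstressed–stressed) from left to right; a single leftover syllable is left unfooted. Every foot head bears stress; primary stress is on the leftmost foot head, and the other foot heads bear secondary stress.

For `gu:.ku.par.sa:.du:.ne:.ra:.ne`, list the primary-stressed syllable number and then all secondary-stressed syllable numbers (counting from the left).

primary 2, secondary 4, 6, 8

Parse left to right into iambic (σˈσ) feet: (gu:.ˈku) (par.ˈsa:) (du:.ˈne:) (ra:.ˈne).
Foot heads (stressed positions): 2, 4, 6, 8.
End Rule Leftmost: primary stress on the leftmost head = syllable 2.
Secondary stress on 4, 6, 8: gu:.ˈku.par.ˌsa:.du:.ˌne:.ra:.ˌne.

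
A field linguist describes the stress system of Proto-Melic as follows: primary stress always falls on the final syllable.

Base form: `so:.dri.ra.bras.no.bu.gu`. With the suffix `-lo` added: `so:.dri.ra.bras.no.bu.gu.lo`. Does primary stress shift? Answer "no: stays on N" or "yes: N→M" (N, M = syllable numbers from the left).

Base `so:.dri.ra.bras.no.bu.gu` (7 syllables):
  The word has 7 syllables; the final syllable is syllable 7 (gu).
  → primary stress on syllable 7.
Suffixed `so:.dri.ra.bras.no.bu.gu.lo` (8 syllables):
  The word has 8 syllables; the final syllable is syllable 8 (lo).
  → primary stress on syllable 8.

yes: 7→8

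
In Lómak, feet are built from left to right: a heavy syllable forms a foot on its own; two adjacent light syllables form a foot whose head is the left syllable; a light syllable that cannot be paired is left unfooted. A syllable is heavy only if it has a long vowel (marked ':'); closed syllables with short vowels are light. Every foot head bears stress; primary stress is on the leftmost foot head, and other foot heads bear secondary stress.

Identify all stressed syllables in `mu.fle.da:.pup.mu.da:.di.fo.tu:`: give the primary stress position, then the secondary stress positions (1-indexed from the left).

Weights: 1 mu L, 2 fle L, 3 da: H, 4 pup L, 5 mu L, 6 da: H, 7 di L, 8 fo L, 9 tu: H.
Parse left to right (heavy = foot alone; LL = one foot; stranded L unfooted): (ˈmu.fle) (ˈda:) (ˈpup.mu) (ˈda:) (ˈdi.fo) (ˈtu:).
Foot heads: 1, 3, 4, 6, 7, 9.
Primary stress on the leftmost head = syllable 1.
Secondary stress on 3, 4, 6, 7, 9: ˈmu.fle.ˌda:.ˌpup.mu.ˌda:.ˌdi.fo.ˌtu:.

primary 1, secondary 3, 4, 6, 7, 9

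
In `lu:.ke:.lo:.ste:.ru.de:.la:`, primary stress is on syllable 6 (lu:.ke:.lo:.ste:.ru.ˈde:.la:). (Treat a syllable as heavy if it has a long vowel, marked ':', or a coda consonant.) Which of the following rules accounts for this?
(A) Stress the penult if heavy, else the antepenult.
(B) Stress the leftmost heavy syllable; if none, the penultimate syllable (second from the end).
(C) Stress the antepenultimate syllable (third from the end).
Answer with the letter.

Rule A → syllable 6 ✓.
Rule B → syllable 1 (observed: 6).
Rule C → syllable 5 (observed: 6).

A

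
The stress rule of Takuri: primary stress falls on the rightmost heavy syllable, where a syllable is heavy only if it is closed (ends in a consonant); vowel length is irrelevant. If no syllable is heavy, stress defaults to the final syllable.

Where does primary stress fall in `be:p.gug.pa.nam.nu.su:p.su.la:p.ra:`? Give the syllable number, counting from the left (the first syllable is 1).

Weights: 1 be:p H, 2 gug H, 3 pa L, 4 nam H, 5 nu L, 6 su:p H, 7 su L, 8 la:p H, 9 ra: L.
Heavy syllables in the domain: 1, 2, 4, 6, 8. The rightmost is syllable 8 (la:p).
Primary stress: syllable 8 → be:p.gug.pa.nam.nu.su:p.su.ˈla:p.ra:.

8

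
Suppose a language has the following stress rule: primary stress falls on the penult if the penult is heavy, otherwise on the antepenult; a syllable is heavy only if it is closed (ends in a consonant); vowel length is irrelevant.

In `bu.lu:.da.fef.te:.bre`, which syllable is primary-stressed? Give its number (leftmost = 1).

4

Weights: 4 fef H, 5 te: L, 6 bre L.
The penult (syllable 5, te:) is light, so stress falls on the antepenult (syllable 4, fef).
Primary stress: syllable 4 → bu.lu:.da.ˈfef.te:.bre.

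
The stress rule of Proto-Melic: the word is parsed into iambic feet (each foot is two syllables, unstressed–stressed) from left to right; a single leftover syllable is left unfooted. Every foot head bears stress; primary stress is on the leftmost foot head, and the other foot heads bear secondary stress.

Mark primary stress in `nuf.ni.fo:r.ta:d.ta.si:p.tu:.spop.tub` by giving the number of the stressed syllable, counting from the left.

2

Parse left to right into iambic (σˈσ) feet: (nuf.ˈni) (fo:r.ˈta:d) (ta.ˈsi:p) (tu:.ˈspop) tub. Syllable 9 is left unfooted.
Foot heads (stressed positions): 2, 4, 6, 8.
End Rule Leftmost: primary stress on the leftmost head = syllable 2.
Primary stress: syllable 2 → nuf.ˈni.fo:r.ta:d.ta.si:p.tu:.spop.tub.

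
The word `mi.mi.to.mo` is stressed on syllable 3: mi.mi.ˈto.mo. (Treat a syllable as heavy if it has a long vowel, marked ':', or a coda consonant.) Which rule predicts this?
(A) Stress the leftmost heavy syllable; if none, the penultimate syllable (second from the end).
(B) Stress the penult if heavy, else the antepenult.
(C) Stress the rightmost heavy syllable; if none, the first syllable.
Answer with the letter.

A

Rule A → syllable 3 ✓.
Rule B → syllable 2 (observed: 3).
Rule C → syllable 1 (observed: 3).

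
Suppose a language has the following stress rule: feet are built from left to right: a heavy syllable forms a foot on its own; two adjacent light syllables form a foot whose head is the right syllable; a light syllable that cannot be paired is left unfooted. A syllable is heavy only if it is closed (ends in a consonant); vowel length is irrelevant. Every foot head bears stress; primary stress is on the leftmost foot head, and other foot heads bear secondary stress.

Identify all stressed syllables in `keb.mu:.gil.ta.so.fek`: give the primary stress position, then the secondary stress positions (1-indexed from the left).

Weights: 1 keb H, 2 mu: L, 3 gil H, 4 ta L, 5 so L, 6 fek H.
Parse left to right (heavy = foot alone; LL = one foot; stranded L unfooted): (ˈkeb) mu: (ˈgil) (ta.ˈso) (ˈfek).
Foot heads: 1, 3, 5, 6.
Primary stress on the leftmost head = syllable 1.
Secondary stress on 3, 5, 6: ˈkeb.mu:.ˌgil.ta.ˌso.ˌfek.

primary 1, secondary 3, 5, 6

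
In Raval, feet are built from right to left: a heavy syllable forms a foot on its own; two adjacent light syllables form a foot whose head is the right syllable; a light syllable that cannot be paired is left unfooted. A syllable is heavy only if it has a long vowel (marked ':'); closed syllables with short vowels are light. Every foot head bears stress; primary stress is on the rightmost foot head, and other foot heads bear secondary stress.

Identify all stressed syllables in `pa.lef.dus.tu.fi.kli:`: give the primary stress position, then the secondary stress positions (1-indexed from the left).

Weights: 1 pa L, 2 lef L, 3 dus L, 4 tu L, 5 fi L, 6 kli: H.
Parse right to left (heavy = foot alone; LL = one foot; stranded L unfooted): pa (lef.ˈdus) (tu.ˈfi) (ˈkli:).
Foot heads: 3, 5, 6.
Primary stress on the rightmost head = syllable 6.
Secondary stress on 3, 5: pa.lef.ˌdus.tu.ˌfi.ˈkli:.

primary 6, secondary 3, 5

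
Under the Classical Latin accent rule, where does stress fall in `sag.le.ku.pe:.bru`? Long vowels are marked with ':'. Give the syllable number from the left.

Classical Latin: stress the penult if heavy (long vowel or closed), else the antepenult.
Weights: 3 ku L, 4 pe: H, 5 bru L.
The penult (syllable 4, pe:) is heavy, so it takes stress.
Stress on syllable 4: sag.le.ku.ˈpe:.bru.

4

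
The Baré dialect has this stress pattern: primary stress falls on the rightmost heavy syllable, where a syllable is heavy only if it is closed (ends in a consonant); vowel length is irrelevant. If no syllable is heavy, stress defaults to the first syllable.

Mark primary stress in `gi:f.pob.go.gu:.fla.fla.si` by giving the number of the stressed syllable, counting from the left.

2

Weights: 1 gi:f H, 2 pob H, 3 go L, 4 gu: L, 5 fla L, 6 fla L, 7 si L.
Heavy syllables in the domain: 1, 2. The rightmost is syllable 2 (pob).
Primary stress: syllable 2 → gi:f.ˈpob.go.gu:.fla.fla.si.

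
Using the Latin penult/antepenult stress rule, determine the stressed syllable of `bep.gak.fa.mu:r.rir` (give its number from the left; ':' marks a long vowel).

Classical Latin: stress the penult if heavy (long vowel or closed), else the antepenult.
Weights: 3 fa L, 4 mu:r H, 5 rir H.
The penult (syllable 4, mu:r) is heavy, so it takes stress.
Stress on syllable 4: bep.gak.fa.ˈmu:r.rir.

4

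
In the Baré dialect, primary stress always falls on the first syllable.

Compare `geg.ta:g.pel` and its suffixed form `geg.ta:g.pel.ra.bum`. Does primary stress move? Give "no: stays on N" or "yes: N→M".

Base `geg.ta:g.pel` (3 syllables):
  The word has 3 syllables; the first syllable is syllable 1 (geg).
  → primary stress on syllable 1.
Suffixed `geg.ta:g.pel.ra.bum` (5 syllables):
  The word has 5 syllables; the first syllable is syllable 1 (geg).
  → primary stress on syllable 1.

no: stays on 1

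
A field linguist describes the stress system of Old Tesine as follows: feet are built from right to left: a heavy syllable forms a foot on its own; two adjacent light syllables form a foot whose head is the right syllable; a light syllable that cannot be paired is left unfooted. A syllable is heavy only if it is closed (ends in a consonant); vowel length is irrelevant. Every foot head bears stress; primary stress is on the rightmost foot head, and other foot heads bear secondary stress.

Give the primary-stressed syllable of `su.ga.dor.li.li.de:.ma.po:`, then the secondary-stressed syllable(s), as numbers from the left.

primary 8, secondary 2, 3, 6

Weights: 1 su L, 2 ga L, 3 dor H, 4 li L, 5 li L, 6 de: L, 7 ma L, 8 po: L.
Parse right to left (heavy = foot alone; LL = one foot; stranded L unfooted): (su.ˈga) (ˈdor) li (li.ˈde:) (ma.ˈpo:).
Foot heads: 2, 3, 6, 8.
Primary stress on the rightmost head = syllable 8.
Secondary stress on 2, 3, 6: su.ˌga.ˌdor.li.li.ˌde:.ma.ˈpo:.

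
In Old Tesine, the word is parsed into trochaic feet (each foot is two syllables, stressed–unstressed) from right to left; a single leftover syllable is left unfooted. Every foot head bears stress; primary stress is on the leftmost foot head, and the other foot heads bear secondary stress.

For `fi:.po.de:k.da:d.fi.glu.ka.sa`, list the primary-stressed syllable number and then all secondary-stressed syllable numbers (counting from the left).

Parse right to left into trochaic (ˈσσ) feet: (ˈfi:.po) (ˈde:k.da:d) (ˈfi.glu) (ˈka.sa).
Foot heads (stressed positions): 1, 3, 5, 7.
End Rule Leftmost: primary stress on the leftmost head = syllable 1.
Secondary stress on 3, 5, 7: ˈfi:.po.ˌde:k.da:d.ˌfi.glu.ˌka.sa.

primary 1, secondary 3, 5, 7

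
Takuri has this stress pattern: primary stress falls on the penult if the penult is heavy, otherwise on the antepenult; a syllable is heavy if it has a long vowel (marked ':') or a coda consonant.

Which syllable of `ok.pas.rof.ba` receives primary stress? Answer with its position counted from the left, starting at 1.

3

Weights: 2 pas H, 3 rof H, 4 ba L.
The penult (syllable 3, rof) is heavy, so it takes stress.
Primary stress: syllable 3 → ok.pas.ˈrof.ba.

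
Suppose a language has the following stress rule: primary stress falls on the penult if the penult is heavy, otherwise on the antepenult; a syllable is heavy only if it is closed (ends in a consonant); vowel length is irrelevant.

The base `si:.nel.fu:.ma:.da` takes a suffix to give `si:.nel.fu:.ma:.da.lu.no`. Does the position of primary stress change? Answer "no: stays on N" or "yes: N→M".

Base `si:.nel.fu:.ma:.da` (5 syllables):
  Weights: 3 fu: L, 4 ma: L, 5 da L.
  The penult (syllable 4, ma:) is light, so stress falls on the antepenult (syllable 3, fu:).
  → primary stress on syllable 3.
Suffixed `si:.nel.fu:.ma:.da.lu.no` (7 syllables):
  Weights: 5 da L, 6 lu L, 7 no L.
  The penult (syllable 6, lu) is light, so stress falls on the antepenult (syllable 5, da).
  → primary stress on syllable 5.

yes: 3→5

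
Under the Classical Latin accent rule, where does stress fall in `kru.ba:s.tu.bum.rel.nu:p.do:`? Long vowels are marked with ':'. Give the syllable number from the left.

6

Classical Latin: stress the penult if heavy (long vowel or closed), else the antepenult.
Weights: 5 rel H, 6 nu:p H, 7 do: H.
The penult (syllable 6, nu:p) is heavy, so it takes stress.
Stress on syllable 6: kru.ba:s.tu.bum.rel.ˈnu:p.do:.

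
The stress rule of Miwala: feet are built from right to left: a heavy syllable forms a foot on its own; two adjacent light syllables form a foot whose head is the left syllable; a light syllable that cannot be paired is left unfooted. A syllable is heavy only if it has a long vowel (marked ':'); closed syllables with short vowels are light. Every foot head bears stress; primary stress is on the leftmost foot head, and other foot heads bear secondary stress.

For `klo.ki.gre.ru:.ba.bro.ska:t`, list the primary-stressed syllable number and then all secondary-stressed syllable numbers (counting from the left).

Weights: 1 klo L, 2 ki L, 3 gre L, 4 ru: H, 5 ba L, 6 bro L, 7 ska:t H.
Parse right to left (heavy = foot alone; LL = one foot; stranded L unfooted): klo (ˈki.gre) (ˈru:) (ˈba.bro) (ˈska:t).
Foot heads: 2, 4, 5, 7.
Primary stress on the leftmost head = syllable 2.
Secondary stress on 4, 5, 7: klo.ˈki.gre.ˌru:.ˌba.bro.ˌska:t.

primary 2, secondary 4, 5, 7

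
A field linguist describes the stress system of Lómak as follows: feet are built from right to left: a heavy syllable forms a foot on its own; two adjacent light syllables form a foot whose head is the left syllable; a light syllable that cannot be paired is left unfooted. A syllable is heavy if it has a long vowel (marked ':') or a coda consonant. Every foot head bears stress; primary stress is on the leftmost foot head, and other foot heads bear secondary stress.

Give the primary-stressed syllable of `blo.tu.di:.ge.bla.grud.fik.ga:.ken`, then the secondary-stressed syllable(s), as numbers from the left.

Weights: 1 blo L, 2 tu L, 3 di: H, 4 ge L, 5 bla L, 6 grud H, 7 fik H, 8 ga: H, 9 ken H.
Parse right to left (heavy = foot alone; LL = one foot; stranded L unfooted): (ˈblo.tu) (ˈdi:) (ˈge.bla) (ˈgrud) (ˈfik) (ˈga:) (ˈken).
Foot heads: 1, 3, 4, 6, 7, 8, 9.
Primary stress on the leftmost head = syllable 1.
Secondary stress on 3, 4, 6, 7, 8, 9: ˈblo.tu.ˌdi:.ˌge.bla.ˌgrud.ˌfik.ˌga:.ˌken.

primary 1, secondary 3, 4, 6, 7, 8, 9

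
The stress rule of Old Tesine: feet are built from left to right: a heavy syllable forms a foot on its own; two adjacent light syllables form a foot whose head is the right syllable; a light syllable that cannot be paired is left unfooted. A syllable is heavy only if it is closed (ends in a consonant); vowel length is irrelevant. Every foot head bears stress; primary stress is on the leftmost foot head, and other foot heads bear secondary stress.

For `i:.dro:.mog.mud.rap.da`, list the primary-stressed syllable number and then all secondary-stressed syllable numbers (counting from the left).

primary 2, secondary 3, 4, 5

Weights: 1 i: L, 2 dro: L, 3 mog H, 4 mud H, 5 rap H, 6 da L.
Parse left to right (heavy = foot alone; LL = one foot; stranded L unfooted): (i:.ˈdro:) (ˈmog) (ˈmud) (ˈrap) da.
Foot heads: 2, 3, 4, 5.
Primary stress on the leftmost head = syllable 2.
Secondary stress on 3, 4, 5: i:.ˈdro:.ˌmog.ˌmud.ˌrap.da.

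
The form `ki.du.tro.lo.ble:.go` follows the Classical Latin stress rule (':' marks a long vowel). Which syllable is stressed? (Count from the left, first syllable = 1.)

Classical Latin: stress the penult if heavy (long vowel or closed), else the antepenult.
Weights: 4 lo L, 5 ble: H, 6 go L.
The penult (syllable 5, ble:) is heavy, so it takes stress.
Stress on syllable 5: ki.du.tro.lo.ˈble:.go.

5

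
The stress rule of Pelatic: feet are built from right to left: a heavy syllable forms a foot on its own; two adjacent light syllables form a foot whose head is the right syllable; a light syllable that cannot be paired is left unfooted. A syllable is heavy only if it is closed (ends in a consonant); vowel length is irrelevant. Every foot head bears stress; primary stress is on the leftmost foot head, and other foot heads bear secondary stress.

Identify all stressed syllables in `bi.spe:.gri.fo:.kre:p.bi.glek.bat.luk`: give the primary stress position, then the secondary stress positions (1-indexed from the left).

Weights: 1 bi L, 2 spe: L, 3 gri L, 4 fo: L, 5 kre:p H, 6 bi L, 7 glek H, 8 bat H, 9 luk H.
Parse right to left (heavy = foot alone; LL = one foot; stranded L unfooted): (bi.ˈspe:) (gri.ˈfo:) (ˈkre:p) bi (ˈglek) (ˈbat) (ˈluk).
Foot heads: 2, 4, 5, 7, 8, 9.
Primary stress on the leftmost head = syllable 2.
Secondary stress on 4, 5, 7, 8, 9: bi.ˈspe:.gri.ˌfo:.ˌkre:p.bi.ˌglek.ˌbat.ˌluk.

primary 2, secondary 4, 5, 7, 8, 9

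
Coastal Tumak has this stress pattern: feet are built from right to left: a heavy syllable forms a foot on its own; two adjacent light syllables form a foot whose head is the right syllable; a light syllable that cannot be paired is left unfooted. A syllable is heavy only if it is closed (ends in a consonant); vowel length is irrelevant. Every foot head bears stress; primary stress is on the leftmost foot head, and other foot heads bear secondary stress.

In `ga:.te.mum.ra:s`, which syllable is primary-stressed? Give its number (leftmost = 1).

2

Weights: 1 ga: L, 2 te L, 3 mum H, 4 ra:s H.
Parse right to left (heavy = foot alone; LL = one foot; stranded L unfooted): (ga:.ˈte) (ˈmum) (ˈra:s).
Foot heads: 2, 3, 4.
Primary stress on the leftmost head = syllable 2.
Primary stress: syllable 2 → ga:.ˈte.mum.ra:s.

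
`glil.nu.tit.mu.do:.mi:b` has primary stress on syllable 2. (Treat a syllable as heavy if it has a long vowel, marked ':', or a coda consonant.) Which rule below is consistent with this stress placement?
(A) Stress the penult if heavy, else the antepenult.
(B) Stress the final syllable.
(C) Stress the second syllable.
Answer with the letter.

C

Rule A → syllable 5 (observed: 2).
Rule B → syllable 6 (observed: 2).
Rule C → syllable 2 ✓.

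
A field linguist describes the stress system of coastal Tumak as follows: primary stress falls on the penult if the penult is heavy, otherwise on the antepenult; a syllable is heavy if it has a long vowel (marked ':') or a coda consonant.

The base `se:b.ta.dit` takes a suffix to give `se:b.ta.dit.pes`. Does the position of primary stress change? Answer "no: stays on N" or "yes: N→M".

Base `se:b.ta.dit` (3 syllables):
  Weights: 1 se:b H, 2 ta L, 3 dit H.
  The penult (syllable 2, ta) is light, so stress falls on the antepenult (syllable 1, se:b).
  → primary stress on syllable 1.
Suffixed `se:b.ta.dit.pes` (4 syllables):
  Weights: 2 ta L, 3 dit H, 4 pes H.
  The penult (syllable 3, dit) is heavy, so it takes stress.
  → primary stress on syllable 3.

yes: 1→3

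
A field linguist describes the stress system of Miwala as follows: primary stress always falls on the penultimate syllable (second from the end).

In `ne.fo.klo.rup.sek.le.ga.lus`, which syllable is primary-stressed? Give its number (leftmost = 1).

The word has 8 syllables; the penultimate syllable (second from the end) is syllable 7 (ga).
Primary stress: syllable 7 → ne.fo.klo.rup.sek.le.ˈga.lus.

7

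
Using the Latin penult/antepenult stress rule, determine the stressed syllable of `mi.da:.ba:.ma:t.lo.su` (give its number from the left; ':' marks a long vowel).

Classical Latin: stress the penult if heavy (long vowel or closed), else the antepenult.
Weights: 4 ma:t H, 5 lo L, 6 su L.
The penult (syllable 5, lo) is light, so stress falls on the antepenult (syllable 4, ma:t).
Stress on syllable 4: mi.da:.ba:.ˈma:t.lo.su.

4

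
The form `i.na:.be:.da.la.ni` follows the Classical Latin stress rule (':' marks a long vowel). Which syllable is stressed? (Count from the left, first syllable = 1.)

Classical Latin: stress the penult if heavy (long vowel or closed), else the antepenult.
Weights: 4 da L, 5 la L, 6 ni L.
The penult (syllable 5, la) is light, so stress falls on the antepenult (syllable 4, da).
Stress on syllable 4: i.na:.be:.ˈda.la.ni.

4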